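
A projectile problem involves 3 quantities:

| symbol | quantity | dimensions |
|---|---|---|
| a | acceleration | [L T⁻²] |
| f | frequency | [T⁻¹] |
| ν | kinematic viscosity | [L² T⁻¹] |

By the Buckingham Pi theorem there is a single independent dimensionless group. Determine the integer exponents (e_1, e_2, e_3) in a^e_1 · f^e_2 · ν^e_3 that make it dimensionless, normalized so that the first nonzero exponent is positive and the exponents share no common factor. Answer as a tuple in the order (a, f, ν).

L: e_1·(1) + e_2·(0) + e_3·(2) = 0
T: e_1·(-2) + e_2·(-1) + e_3·(-1) = 0
Solving this homogeneous linear system for the smallest-integer solution (first nonzero entry positive) gives (2, -3, -1).

(2, -3, -1)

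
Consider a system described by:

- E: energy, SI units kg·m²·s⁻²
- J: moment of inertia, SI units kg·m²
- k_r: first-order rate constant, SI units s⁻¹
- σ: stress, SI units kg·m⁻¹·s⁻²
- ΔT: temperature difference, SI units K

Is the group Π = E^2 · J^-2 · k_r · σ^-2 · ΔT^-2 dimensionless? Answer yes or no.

no

Sum the exponent of each base dimension across the product:
  M: 2·[E]_M − 2·[J]_M + [k_r]_M − 2·[σ]_M − 2·[ΔT]_M = 2·(1) − 2·(1) + (0) − 2·(1) − 2·(0) = -2
  L: 2·[E]_L − 2·[J]_L + [k_r]_L − 2·[σ]_L − 2·[ΔT]_L = 2·(2) − 2·(2) + (0) − 2·(-1) − 2·(0) = 2
  T: 2·[E]_T − 2·[J]_T + [k_r]_T − 2·[σ]_T − 2·[ΔT]_T = 2·(-2) − 2·(0) + (-1) − 2·(-2) − 2·(0) = -1
  Θ: 2·[E]_Θ − 2·[J]_Θ + [k_r]_Θ − 2·[σ]_Θ − 2·[ΔT]_Θ = 2·(0) − 2·(0) + (0) − 2·(0) − 2·(1) = -2
Net dimensions [M⁻² L² T⁻¹ Θ⁻²] ≠ [1] — not dimensionless.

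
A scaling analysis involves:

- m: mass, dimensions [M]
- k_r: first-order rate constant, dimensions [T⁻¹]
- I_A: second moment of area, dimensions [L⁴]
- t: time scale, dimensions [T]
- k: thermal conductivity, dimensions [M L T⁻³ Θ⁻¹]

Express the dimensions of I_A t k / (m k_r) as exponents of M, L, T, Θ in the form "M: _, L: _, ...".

M: 0, L: 5, T: -1, Θ: -1

Collect each base-dimension exponent across the product:
  M: −(1) − (0) + (0) + (0) + (1) = 0
  L: −(0) − (0) + (4) + (0) + (1) = 5
  T: −(0) − (-1) + (0) + (1) + (-3) = -1
  Θ: −(0) − (0) + (0) + (0) + (-1) = -1
So the dimensions are [L⁵ T⁻¹ Θ⁻¹].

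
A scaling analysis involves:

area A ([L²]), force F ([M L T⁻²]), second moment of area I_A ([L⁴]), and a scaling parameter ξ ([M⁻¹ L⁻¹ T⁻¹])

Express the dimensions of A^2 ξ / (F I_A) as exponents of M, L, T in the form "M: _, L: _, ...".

Collect each base-dimension exponent across the product:
  M: 2·(0) − (1) − (0) + (-1) = -2
  L: 2·(2) − (1) − (4) + (-1) = -2
  T: 2·(0) − (-2) − (0) + (-1) = 1
So the dimensions are [M⁻² L⁻² T].

M: -2, L: -2, T: 1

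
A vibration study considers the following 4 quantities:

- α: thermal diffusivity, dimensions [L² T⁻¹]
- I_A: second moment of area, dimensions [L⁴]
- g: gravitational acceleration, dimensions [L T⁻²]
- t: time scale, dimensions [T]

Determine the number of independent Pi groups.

2

There are 4 variables and 2 base dimensions (L, T).
The dimension matrix has rank 2.
Independent dimensionless groups: 4 − 2 = 2.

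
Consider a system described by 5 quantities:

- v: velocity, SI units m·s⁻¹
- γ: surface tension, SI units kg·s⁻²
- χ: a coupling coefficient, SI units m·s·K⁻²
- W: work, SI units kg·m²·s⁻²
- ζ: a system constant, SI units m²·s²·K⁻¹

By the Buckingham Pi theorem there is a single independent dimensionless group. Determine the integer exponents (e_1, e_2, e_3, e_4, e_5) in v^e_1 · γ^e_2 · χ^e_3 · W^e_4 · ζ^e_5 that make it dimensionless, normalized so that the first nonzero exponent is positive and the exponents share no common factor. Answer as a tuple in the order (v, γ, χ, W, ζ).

(3, 3, -1, -3, 2)

M: e_1·(0) + e_2·(1) + e_3·(0) + e_4·(1) + e_5·(0) = 0
L: e_1·(1) + e_2·(0) + e_3·(1) + e_4·(2) + e_5·(2) = 0
T: e_1·(-1) + e_2·(-2) + e_3·(1) + e_4·(-2) + e_5·(2) = 0
Θ: e_1·(0) + e_2·(0) + e_3·(-2) + e_4·(0) + e_5·(-1) = 0
Solving this homogeneous linear system for the smallest-integer solution (first nonzero entry positive) gives (3, 3, -1, -3, 2).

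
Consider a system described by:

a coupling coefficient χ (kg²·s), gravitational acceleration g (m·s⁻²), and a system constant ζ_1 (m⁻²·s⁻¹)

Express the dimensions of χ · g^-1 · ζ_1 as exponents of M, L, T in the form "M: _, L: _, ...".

Collect each base-dimension exponent across the product:
  M: (2) − (0) + (0) = 2
  L: (0) − (1) + (-2) = -3
  T: (1) − (-2) + (-1) = 2
So the dimensions are [M² L⁻³ T²].

M: 2, L: -3, T: 2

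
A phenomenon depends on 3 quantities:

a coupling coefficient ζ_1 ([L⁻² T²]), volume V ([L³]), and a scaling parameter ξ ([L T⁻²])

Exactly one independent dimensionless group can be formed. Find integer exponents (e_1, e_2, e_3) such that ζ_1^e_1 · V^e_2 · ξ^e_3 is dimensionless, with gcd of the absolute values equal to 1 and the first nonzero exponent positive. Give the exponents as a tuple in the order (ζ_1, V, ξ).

L: e_1·(-2) + e_2·(3) + e_3·(1) = 0
T: e_1·(2) + e_2·(0) + e_3·(-2) = 0
Solving this homogeneous linear system for the smallest-integer solution (first nonzero entry positive) gives (3, 1, 3).

(3, 1, 3)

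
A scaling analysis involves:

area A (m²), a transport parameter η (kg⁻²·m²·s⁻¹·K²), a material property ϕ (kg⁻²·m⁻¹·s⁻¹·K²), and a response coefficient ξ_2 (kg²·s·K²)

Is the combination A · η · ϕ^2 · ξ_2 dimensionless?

Sum the exponent of each base dimension across the product:
  M: [A]_M + [η]_M + 2·[ϕ]_M + [ξ_2]_M = (0) + (-2) + 2·(-2) + (2) = -4
  L: [A]_L + [η]_L + 2·[ϕ]_L + [ξ_2]_L = (2) + (2) + 2·(-1) + (0) = 2
  T: [A]_T + [η]_T + 2·[ϕ]_T + [ξ_2]_T = (0) + (-1) + 2·(-1) + (1) = -2
  Θ: [A]_Θ + [η]_Θ + 2·[ϕ]_Θ + [ξ_2]_Θ = (0) + (2) + 2·(2) + (2) = 8
Net dimensions [M⁻⁴ L² T⁻² Θ⁸] ≠ [1] — not dimensionless.

no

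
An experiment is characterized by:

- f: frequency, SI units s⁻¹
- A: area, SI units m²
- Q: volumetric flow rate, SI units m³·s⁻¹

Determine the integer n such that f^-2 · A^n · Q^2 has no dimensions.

Balance the L exponent: (2)·n from A, plus −2·(0) + 2·(3) = 6 from the rest, must sum to zero.
2n + 6 = 0, so n = -3.

-3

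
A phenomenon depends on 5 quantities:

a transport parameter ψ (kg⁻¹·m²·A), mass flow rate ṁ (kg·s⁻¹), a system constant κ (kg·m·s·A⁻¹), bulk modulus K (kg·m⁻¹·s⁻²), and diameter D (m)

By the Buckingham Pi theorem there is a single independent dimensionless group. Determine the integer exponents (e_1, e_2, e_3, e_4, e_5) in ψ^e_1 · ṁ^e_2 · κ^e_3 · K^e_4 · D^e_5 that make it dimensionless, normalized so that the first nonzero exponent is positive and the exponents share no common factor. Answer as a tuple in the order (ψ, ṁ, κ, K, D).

(1, -1, 1, 1, -2)

M: e_1·(-1) + e_2·(1) + e_3·(1) + e_4·(1) + e_5·(0) = 0
L: e_1·(2) + e_2·(0) + e_3·(1) + e_4·(-1) + e_5·(1) = 0
T: e_1·(0) + e_2·(-1) + e_3·(1) + e_4·(-2) + e_5·(0) = 0
I: e_1·(1) + e_2·(0) + e_3·(-1) + e_4·(0) + e_5·(0) = 0
Solving this homogeneous linear system for the smallest-integer solution (first nonzero entry positive) gives (1, -1, 1, 1, -2).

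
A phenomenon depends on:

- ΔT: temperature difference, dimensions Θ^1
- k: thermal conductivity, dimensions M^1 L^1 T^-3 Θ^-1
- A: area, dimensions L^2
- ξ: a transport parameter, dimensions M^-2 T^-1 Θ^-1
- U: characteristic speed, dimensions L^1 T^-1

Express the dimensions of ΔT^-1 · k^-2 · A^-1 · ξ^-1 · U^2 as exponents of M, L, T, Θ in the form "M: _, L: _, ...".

Collect each base-dimension exponent across the product:
  M: −(0) − 2·(1) − (0) − (-2) + 2·(0) = 0
  L: −(0) − 2·(1) − (2) − (0) + 2·(1) = -2
  T: −(0) − 2·(-3) − (0) − (-1) + 2·(-1) = 5
  Θ: −(1) − 2·(-1) − (0) − (-1) + 2·(0) = 2
So the dimensions are [L⁻² T⁵ Θ²].

M: 0, L: -2, T: 5, Θ: 2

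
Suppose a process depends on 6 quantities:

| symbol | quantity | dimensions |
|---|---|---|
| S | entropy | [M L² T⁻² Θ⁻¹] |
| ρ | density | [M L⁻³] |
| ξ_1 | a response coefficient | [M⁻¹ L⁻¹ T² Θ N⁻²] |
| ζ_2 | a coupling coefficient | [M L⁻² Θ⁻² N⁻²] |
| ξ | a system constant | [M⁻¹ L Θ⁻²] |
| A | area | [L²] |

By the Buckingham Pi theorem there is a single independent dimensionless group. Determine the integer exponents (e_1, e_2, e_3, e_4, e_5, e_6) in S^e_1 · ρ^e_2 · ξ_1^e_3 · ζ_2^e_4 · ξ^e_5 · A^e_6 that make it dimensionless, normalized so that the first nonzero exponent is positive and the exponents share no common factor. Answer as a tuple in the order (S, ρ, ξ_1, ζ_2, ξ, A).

(1, 2, 1, -1, 1, 1)

M: e_1·(1) + e_2·(1) + e_3·(-1) + e_4·(1) + e_5·(-1) + e_6·(0) = 0
L: e_1·(2) + e_2·(-3) + e_3·(-1) + e_4·(-2) + e_5·(1) + e_6·(2) = 0
T: e_1·(-2) + e_2·(0) + e_3·(2) + e_4·(0) + e_5·(0) + e_6·(0) = 0
Θ: e_1·(-1) + e_2·(0) + e_3·(1) + e_4·(-2) + e_5·(-2) + e_6·(0) = 0
N: e_1·(0) + e_2·(0) + e_3·(-2) + e_4·(-2) + e_5·(0) + e_6·(0) = 0
Solving this homogeneous linear system for the smallest-integer solution (first nonzero entry positive) gives (1, 2, 1, -1, 1, 1).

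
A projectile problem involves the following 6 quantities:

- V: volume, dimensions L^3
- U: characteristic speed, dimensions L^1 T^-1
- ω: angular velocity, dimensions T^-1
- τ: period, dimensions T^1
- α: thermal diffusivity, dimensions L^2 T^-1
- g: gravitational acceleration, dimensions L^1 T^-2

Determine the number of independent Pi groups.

There are 6 variables and 2 base dimensions (L, T).
The dimension matrix has rank 2.
Independent dimensionless groups: 6 − 2 = 4.

4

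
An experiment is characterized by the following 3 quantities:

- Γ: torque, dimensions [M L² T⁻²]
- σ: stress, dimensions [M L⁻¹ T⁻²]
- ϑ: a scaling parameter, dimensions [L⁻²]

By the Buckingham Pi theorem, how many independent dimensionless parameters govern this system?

There are 3 variables and 3 base dimensions (M, L, T).
The dimension matrix has rank 2 (less than 3: the dimension vectors are linearly dependent).
Independent dimensionless groups: 3 − 2 = 1.

1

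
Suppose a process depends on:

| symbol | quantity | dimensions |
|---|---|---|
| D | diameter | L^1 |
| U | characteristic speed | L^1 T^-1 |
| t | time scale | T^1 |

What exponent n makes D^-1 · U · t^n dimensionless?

1

Balance the T exponent: (1)·n from t, plus −(0) + (-1) = -1 from the rest, must sum to zero.
n − 1 = 0, so n = 1.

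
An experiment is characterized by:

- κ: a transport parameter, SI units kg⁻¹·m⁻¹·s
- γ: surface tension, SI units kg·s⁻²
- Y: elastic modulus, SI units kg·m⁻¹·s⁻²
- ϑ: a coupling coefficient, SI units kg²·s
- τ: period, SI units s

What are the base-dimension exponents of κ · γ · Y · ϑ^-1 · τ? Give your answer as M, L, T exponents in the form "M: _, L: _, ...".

M: -1, L: -2, T: -3

Collect each base-dimension exponent across the product:
  M: (-1) + (1) + (1) − (2) + (0) = -1
  L: (-1) + (0) + (-1) − (0) + (0) = -2
  T: (1) + (-2) + (-2) − (1) + (1) = -3
So the dimensions are [M⁻¹ L⁻² T⁻³].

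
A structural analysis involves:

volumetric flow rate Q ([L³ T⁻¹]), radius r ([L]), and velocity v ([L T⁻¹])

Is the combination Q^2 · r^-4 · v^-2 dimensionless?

yes

Sum the exponent of each base dimension across the product:
  L: 2·[Q]_L − 4·[r]_L − 2·[v]_L = 2·(3) − 4·(1) − 2·(1) = 0
  T: 2·[Q]_T − 4·[r]_T − 2·[v]_T = 2·(-1) − 4·(0) − 2·(-1) = 0
All base exponents vanish — dimensionless.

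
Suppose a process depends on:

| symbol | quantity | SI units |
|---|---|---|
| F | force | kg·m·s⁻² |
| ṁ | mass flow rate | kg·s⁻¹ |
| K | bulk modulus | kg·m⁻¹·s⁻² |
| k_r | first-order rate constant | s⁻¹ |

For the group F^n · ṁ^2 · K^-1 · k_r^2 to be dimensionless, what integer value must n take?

-1

Balance the M exponent: (1)·n from F, plus 2·(1) − (1) + 2·(0) = 1 from the rest, must sum to zero.
n + 1 = 0, so n = -1.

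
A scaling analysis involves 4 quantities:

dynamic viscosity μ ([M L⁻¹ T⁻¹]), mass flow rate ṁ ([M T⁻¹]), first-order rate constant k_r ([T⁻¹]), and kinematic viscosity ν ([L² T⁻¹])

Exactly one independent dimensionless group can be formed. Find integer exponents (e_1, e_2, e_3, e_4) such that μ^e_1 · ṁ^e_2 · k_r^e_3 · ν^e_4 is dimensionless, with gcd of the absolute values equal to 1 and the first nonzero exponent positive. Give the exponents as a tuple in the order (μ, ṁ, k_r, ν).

M: e_1·(1) + e_2·(1) + e_3·(0) + e_4·(0) = 0
L: e_1·(-1) + e_2·(0) + e_3·(0) + e_4·(2) = 0
T: e_1·(-1) + e_2·(-1) + e_3·(-1) + e_4·(-1) = 0
Solving this homogeneous linear system for the smallest-integer solution (first nonzero entry positive) gives (2, -2, -1, 1).

(2, -2, -1, 1)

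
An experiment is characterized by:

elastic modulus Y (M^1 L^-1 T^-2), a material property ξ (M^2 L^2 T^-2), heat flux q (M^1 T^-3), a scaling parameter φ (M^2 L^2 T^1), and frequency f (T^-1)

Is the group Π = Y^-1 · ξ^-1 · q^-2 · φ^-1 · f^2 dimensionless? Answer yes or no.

Sum the exponent of each base dimension across the product:
  M: −[Y]_M − [ξ]_M − 2·[q]_M − [φ]_M + 2·[f]_M = −(1) − (2) − 2·(1) − (2) + 2·(0) = -7
  L: −[Y]_L − [ξ]_L − 2·[q]_L − [φ]_L + 2·[f]_L = −(-1) − (2) − 2·(0) − (2) + 2·(0) = -3
  T: −[Y]_T − [ξ]_T − 2·[q]_T − [φ]_T + 2·[f]_T = −(-2) − (-2) − 2·(-3) − (1) + 2·(-1) = 7
Net dimensions [M⁻⁷ L⁻³ T⁷] ≠ [1] — not dimensionless.

no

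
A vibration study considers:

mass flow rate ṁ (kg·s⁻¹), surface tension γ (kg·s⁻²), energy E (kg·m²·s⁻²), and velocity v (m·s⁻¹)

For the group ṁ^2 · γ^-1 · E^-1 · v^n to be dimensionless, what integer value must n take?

2

Balance the L exponent: (1)·n from v, plus 2·(0) − (0) − (2) = -2 from the rest, must sum to zero.
n − 2 = 0, so n = 2.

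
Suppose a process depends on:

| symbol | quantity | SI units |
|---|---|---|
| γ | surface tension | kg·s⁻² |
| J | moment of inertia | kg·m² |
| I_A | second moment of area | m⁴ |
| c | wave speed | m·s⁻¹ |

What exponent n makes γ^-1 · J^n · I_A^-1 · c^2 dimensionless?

1

Balance the M exponent: (1)·n from J, plus −(1) − (0) + 2·(0) = -1 from the rest, must sum to zero.
n − 1 = 0, so n = 1.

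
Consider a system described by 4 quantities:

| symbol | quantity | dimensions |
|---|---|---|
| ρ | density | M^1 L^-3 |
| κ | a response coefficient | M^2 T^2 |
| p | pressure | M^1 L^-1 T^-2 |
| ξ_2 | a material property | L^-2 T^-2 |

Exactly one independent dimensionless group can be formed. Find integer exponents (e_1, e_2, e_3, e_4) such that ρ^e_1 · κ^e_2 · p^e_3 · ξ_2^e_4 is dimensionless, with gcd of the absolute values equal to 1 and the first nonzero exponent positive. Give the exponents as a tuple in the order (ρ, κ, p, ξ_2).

M: e_1·(1) + e_2·(2) + e_3·(1) + e_4·(0) = 0
L: e_1·(-3) + e_2·(0) + e_3·(-1) + e_4·(-2) = 0
T: e_1·(0) + e_2·(2) + e_3·(-2) + e_4·(-2) = 0
Solving this homogeneous linear system for the smallest-integer solution (first nonzero entry positive) gives (1, -1, 1, -2).

(1, -1, 1, -2)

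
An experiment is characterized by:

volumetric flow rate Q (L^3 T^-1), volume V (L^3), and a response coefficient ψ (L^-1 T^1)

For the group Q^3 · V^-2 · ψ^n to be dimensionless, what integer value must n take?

Balance the L exponent: (-1)·n from ψ, plus 3·(3) − 2·(3) = 3 from the rest, must sum to zero.
−n + 3 = 0, so n = 3.

3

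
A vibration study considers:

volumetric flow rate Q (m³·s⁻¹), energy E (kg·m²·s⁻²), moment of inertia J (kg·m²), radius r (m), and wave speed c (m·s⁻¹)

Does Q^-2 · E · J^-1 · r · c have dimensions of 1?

no

Sum the exponent of each base dimension across the product:
  M: −2·[Q]_M + [E]_M − [J]_M + [r]_M + [c]_M = −2·(0) + (1) − (1) + (0) + (0) = 0
  L: −2·[Q]_L + [E]_L − [J]_L + [r]_L + [c]_L = −2·(3) + (2) − (2) + (1) + (1) = -4
  T: −2·[Q]_T + [E]_T − [J]_T + [r]_T + [c]_T = −2·(-1) + (-2) − (0) + (0) + (-1) = -1
Net dimensions [L⁻⁴ T⁻¹] ≠ [1] — not dimensionless.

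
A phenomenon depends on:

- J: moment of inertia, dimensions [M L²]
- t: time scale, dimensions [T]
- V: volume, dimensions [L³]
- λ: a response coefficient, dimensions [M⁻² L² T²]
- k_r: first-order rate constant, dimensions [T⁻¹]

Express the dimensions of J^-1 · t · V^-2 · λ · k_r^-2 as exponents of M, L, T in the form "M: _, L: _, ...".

M: -3, L: -6, T: 5

Collect each base-dimension exponent across the product:
  M: −(1) + (0) − 2·(0) + (-2) − 2·(0) = -3
  L: −(2) + (0) − 2·(3) + (2) − 2·(0) = -6
  T: −(0) + (1) − 2·(0) + (2) − 2·(-1) = 5
So the dimensions are [M⁻³ L⁻⁶ T⁵].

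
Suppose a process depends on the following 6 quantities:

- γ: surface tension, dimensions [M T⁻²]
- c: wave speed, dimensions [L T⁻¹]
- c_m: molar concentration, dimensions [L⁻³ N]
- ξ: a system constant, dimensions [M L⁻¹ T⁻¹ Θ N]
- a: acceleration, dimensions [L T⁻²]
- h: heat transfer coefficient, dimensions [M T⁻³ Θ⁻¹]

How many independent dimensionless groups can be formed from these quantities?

1

There are 6 variables and 5 base dimensions (M, L, T, Θ, N).
The dimension matrix has rank 5.
Independent dimensionless groups: 6 − 5 = 1.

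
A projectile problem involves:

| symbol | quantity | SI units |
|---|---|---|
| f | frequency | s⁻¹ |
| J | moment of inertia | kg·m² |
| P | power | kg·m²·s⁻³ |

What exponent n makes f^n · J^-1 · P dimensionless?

Balance the T exponent: (-1)·n from f, plus −(0) + (-3) = -3 from the rest, must sum to zero.
−n − 3 = 0, so n = -3.

-3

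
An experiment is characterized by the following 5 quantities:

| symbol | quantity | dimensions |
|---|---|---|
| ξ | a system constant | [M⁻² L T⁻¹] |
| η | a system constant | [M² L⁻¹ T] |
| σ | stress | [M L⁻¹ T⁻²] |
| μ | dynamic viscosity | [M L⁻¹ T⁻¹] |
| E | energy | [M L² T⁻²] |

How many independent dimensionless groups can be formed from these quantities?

2

There are 5 variables and 3 base dimensions (M, L, T).
The dimension matrix has rank 3.
Independent dimensionless groups: 5 − 3 = 2.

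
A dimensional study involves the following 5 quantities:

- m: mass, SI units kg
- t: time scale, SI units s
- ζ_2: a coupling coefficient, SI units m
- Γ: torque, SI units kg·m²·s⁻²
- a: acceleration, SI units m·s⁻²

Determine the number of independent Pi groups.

2

There are 5 variables and 3 base dimensions (M, L, T).
The dimension matrix has rank 3.
Independent dimensionless groups: 5 − 3 = 2.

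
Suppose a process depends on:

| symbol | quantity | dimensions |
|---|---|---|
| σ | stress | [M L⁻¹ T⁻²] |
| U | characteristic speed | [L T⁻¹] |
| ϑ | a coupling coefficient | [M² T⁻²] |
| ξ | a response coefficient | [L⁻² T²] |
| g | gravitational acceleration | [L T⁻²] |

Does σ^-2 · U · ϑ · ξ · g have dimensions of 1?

no

Sum the exponent of each base dimension across the product:
  M: −2·[σ]_M + [U]_M + [ϑ]_M + [ξ]_M + [g]_M = −2·(1) + (0) + (2) + (0) + (0) = 0
  L: −2·[σ]_L + [U]_L + [ϑ]_L + [ξ]_L + [g]_L = −2·(-1) + (1) + (0) + (-2) + (1) = 2
  T: −2·[σ]_T + [U]_T + [ϑ]_T + [ξ]_T + [g]_T = −2·(-2) + (-1) + (-2) + (2) + (-2) = 1
Net dimensions [L² T] ≠ [1] — not dimensionless.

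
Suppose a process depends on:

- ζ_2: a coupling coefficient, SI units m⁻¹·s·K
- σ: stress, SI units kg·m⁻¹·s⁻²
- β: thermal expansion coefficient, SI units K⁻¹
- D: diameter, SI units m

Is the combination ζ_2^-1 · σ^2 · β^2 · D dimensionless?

Sum the exponent of each base dimension across the product:
  M: −[ζ_2]_M + 2·[σ]_M + 2·[β]_M + [D]_M = −(0) + 2·(1) + 2·(0) + (0) = 2
  L: −[ζ_2]_L + 2·[σ]_L + 2·[β]_L + [D]_L = −(-1) + 2·(-1) + 2·(0) + (1) = 0
  T: −[ζ_2]_T + 2·[σ]_T + 2·[β]_T + [D]_T = −(1) + 2·(-2) + 2·(0) + (0) = -5
  Θ: −[ζ_2]_Θ + 2·[σ]_Θ + 2·[β]_Θ + [D]_Θ = −(1) + 2·(0) + 2·(-1) + (0) = -3
Net dimensions [M² T⁻⁵ Θ⁻³] ≠ [1] — not dimensionless.

no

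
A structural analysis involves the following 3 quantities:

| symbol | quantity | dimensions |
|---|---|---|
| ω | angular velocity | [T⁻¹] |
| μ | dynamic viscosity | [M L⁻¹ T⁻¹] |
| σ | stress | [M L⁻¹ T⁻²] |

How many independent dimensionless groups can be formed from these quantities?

1

There are 3 variables and 3 base dimensions (M, L, T).
The dimension matrix has rank 2 (less than 3: the dimension vectors are linearly dependent).
Independent dimensionless groups: 3 − 2 = 1.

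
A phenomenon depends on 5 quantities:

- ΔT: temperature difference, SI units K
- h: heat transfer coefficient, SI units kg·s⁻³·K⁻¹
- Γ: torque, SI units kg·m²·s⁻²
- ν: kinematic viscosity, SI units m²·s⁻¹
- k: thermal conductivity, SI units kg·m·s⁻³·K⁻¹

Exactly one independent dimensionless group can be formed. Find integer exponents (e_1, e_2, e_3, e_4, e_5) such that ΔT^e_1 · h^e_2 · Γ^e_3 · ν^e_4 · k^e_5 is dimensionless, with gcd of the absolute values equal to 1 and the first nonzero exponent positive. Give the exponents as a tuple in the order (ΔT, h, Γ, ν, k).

M: e_1·(0) + e_2·(1) + e_3·(1) + e_4·(0) + e_5·(1) = 0
L: e_1·(0) + e_2·(0) + e_3·(2) + e_4·(2) + e_5·(1) = 0
T: e_1·(0) + e_2·(-3) + e_3·(-2) + e_4·(-1) + e_5·(-3) = 0
Θ: e_1·(1) + e_2·(-1) + e_3·(0) + e_4·(0) + e_5·(-1) = 0
Solving this homogeneous linear system for the smallest-integer solution (first nonzero entry positive) gives (1, -3, -1, -1, 4).

(1, -3, -1, -1, 4)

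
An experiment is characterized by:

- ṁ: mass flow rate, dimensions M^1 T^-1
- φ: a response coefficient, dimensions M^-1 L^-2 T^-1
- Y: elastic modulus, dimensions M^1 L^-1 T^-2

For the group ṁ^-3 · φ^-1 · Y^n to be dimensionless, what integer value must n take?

2

Balance the M exponent: (1)·n from Y, plus −3·(1) − (-1) = -2 from the rest, must sum to zero.
n − 2 = 0, so n = 2.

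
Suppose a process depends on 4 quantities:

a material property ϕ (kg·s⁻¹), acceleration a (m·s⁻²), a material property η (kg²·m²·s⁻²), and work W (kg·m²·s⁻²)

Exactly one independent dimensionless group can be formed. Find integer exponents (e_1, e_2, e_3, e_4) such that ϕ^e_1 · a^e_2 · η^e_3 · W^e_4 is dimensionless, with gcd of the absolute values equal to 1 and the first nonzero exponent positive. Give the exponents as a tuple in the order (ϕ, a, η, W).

M: e_1·(1) + e_2·(0) + e_3·(2) + e_4·(1) = 0
L: e_1·(0) + e_2·(1) + e_3·(2) + e_4·(2) = 0
T: e_1·(-1) + e_2·(-2) + e_3·(-2) + e_4·(-2) = 0
Solving this homogeneous linear system for the smallest-integer solution (first nonzero entry positive) gives (2, -2, -3, 4).

(2, -2, -3, 4)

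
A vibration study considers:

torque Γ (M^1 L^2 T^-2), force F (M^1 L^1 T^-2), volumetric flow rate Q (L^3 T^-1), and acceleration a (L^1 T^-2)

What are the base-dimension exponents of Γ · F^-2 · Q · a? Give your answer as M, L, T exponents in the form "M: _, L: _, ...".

M: -1, L: 4, T: -1

Collect each base-dimension exponent across the product:
  M: (1) − 2·(1) + (0) + (0) = -1
  L: (2) − 2·(1) + (3) + (1) = 4
  T: (-2) − 2·(-2) + (-1) + (-2) = -1
So the dimensions are [M⁻¹ L⁴ T⁻¹].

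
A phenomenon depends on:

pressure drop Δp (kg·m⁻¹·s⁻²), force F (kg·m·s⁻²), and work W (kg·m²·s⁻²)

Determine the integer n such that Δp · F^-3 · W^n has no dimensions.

2

Balance the M exponent: (1)·n from W, plus (1) − 3·(1) = -2 from the rest, must sum to zero.
n − 2 = 0, so n = 2.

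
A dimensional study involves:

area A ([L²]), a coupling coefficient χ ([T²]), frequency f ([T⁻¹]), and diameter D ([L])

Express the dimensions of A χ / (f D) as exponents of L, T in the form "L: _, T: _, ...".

L: 1, T: 3

Collect each base-dimension exponent across the product:
  L: (2) + (0) − (0) − (1) = 1
  T: (0) + (2) − (-1) − (0) = 3
So the dimensions are [L T³].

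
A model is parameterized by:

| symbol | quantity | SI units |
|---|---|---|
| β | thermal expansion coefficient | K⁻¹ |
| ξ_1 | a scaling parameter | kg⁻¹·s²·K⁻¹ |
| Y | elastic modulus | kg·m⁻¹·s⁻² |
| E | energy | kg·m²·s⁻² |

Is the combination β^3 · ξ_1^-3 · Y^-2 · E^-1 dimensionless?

Sum the exponent of each base dimension across the product:
  M: 3·[β]_M − 3·[ξ_1]_M − 2·[Y]_M − [E]_M = 3·(0) − 3·(-1) − 2·(1) − (1) = 0
  L: 3·[β]_L − 3·[ξ_1]_L − 2·[Y]_L − [E]_L = 3·(0) − 3·(0) − 2·(-1) − (2) = 0
  T: 3·[β]_T − 3·[ξ_1]_T − 2·[Y]_T − [E]_T = 3·(0) − 3·(2) − 2·(-2) − (-2) = 0
  Θ: 3·[β]_Θ − 3·[ξ_1]_Θ − 2·[Y]_Θ − [E]_Θ = 3·(-1) − 3·(-1) − 2·(0) − (0) = 0
All base exponents vanish — dimensionless.

yes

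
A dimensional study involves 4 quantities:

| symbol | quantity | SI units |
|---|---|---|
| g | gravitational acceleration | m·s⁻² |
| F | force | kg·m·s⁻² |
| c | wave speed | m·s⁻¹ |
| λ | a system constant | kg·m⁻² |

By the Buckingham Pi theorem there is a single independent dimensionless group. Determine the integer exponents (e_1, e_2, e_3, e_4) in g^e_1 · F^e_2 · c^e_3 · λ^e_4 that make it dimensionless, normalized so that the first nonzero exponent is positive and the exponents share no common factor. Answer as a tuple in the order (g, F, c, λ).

M: e_1·(0) + e_2·(1) + e_3·(0) + e_4·(1) = 0
L: e_1·(1) + e_2·(1) + e_3·(1) + e_4·(-2) = 0
T: e_1·(-2) + e_2·(-2) + e_3·(-1) + e_4·(0) = 0
Solving this homogeneous linear system for the smallest-integer solution (first nonzero entry positive) gives (1, 1, -4, -1).

(1, 1, -4, -1)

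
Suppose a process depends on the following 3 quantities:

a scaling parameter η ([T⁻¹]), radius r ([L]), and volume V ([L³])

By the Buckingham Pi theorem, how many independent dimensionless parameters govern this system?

There are 3 variables and 2 base dimensions (L, T).
The dimension matrix has rank 2.
Independent dimensionless groups: 3 − 2 = 1.

1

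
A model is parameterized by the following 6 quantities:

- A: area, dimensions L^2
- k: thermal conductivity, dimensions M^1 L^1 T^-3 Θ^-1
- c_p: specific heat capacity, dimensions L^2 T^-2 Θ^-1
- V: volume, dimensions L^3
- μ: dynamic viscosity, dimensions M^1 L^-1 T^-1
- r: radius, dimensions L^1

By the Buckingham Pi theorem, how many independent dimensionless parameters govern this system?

3

There are 6 variables and 4 base dimensions (M, L, T, Θ).
The dimension matrix has rank 3 (less than 4: the dimension vectors are linearly dependent).
Independent dimensionless groups: 6 − 3 = 3.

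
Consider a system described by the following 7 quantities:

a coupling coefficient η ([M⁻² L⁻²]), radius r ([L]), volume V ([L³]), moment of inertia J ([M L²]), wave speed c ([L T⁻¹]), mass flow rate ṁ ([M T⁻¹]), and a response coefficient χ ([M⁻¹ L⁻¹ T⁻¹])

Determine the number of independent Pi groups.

There are 7 variables and 3 base dimensions (M, L, T).
The dimension matrix has rank 3.
Independent dimensionless groups: 7 − 3 = 4.

4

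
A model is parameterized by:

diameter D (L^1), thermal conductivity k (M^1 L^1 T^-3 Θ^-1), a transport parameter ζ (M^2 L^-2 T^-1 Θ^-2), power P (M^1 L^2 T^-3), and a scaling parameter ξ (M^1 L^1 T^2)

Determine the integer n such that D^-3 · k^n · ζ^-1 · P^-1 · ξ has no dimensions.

Balance the M exponent: (1)·n from k, plus −3·(0) − (2) − (1) + (1) = -2 from the rest, must sum to zero.
n − 2 = 0, so n = 2.

2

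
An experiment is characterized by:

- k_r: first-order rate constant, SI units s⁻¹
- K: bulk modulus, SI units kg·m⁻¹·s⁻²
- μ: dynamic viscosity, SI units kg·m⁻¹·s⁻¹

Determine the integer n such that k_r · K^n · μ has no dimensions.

-1

Balance the M exponent: (1)·n from K, plus (0) + (1) = 1 from the rest, must sum to zero.
n + 1 = 0, so n = -1.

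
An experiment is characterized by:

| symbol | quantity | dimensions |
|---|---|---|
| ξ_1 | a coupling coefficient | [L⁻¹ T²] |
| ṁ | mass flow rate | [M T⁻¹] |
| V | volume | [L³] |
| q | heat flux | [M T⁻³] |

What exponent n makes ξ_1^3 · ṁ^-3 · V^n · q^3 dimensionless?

Balance the L exponent: (3)·n from V, plus 3·(-1) − 3·(0) + 3·(0) = -3 from the rest, must sum to zero.
3n − 3 = 0, so n = 1.

1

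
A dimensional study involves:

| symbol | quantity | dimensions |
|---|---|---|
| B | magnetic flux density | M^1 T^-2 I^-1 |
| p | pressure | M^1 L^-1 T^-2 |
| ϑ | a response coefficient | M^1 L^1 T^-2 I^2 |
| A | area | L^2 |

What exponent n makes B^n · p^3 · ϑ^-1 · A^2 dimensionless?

Balance the M exponent: (1)·n from B, plus 3·(1) − (1) + 2·(0) = 2 from the rest, must sum to zero.
n + 2 = 0, so n = -2.

-2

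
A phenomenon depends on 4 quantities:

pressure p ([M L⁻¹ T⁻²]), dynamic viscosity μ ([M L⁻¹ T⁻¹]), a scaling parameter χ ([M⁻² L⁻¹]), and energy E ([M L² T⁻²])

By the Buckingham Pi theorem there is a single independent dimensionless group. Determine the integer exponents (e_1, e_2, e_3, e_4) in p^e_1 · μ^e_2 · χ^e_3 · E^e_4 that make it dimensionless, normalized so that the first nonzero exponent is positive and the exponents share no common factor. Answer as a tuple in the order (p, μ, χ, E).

M: e_1·(1) + e_2·(1) + e_3·(-2) + e_4·(1) = 0
L: e_1·(-1) + e_2·(-1) + e_3·(-1) + e_4·(2) = 0
T: e_1·(-2) + e_2·(-1) + e_3·(0) + e_4·(-2) = 0
Solving this homogeneous linear system for the smallest-integer solution (first nonzero entry positive) gives (3, -4, -1, -1).

(3, -4, -1, -1)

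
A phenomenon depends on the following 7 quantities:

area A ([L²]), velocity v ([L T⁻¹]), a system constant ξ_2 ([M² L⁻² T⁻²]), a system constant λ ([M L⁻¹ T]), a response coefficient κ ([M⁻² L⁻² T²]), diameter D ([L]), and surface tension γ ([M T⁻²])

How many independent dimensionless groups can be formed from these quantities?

There are 7 variables and 3 base dimensions (M, L, T).
The dimension matrix has rank 3.
Independent dimensionless groups: 7 − 3 = 4.

4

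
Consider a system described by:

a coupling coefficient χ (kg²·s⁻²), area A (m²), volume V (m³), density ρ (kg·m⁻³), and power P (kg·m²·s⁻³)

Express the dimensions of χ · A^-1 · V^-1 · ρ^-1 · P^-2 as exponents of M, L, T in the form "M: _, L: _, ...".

Collect each base-dimension exponent across the product:
  M: (2) − (0) − (0) − (1) − 2·(1) = -1
  L: (0) − (2) − (3) − (-3) − 2·(2) = -6
  T: (-2) − (0) − (0) − (0) − 2·(-3) = 4
So the dimensions are [M⁻¹ L⁻⁶ T⁴].

M: -1, L: -6, T: 4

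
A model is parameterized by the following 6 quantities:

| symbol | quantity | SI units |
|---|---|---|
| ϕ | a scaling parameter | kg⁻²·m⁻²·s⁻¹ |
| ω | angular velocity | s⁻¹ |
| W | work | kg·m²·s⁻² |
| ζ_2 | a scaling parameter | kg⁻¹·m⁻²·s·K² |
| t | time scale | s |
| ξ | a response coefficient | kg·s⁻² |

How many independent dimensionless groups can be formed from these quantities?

2

There are 6 variables and 4 base dimensions (M, L, T, Θ).
The dimension matrix has rank 4.
Independent dimensionless groups: 6 − 4 = 2.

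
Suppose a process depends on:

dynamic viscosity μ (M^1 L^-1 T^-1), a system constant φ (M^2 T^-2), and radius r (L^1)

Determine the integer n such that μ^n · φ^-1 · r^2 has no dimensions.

2

Balance the M exponent: (1)·n from μ, plus −(2) + 2·(0) = -2 from the rest, must sum to zero.
n − 2 = 0, so n = 2.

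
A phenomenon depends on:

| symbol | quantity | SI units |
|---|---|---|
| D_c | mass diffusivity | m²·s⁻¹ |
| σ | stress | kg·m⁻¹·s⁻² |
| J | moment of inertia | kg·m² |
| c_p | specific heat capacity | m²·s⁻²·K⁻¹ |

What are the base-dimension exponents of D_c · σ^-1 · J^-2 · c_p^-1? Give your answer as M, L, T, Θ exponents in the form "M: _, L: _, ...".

Collect each base-dimension exponent across the product:
  M: (0) − (1) − 2·(1) − (0) = -3
  L: (2) − (-1) − 2·(2) − (2) = -3
  T: (-1) − (-2) − 2·(0) − (-2) = 3
  Θ: (0) − (0) − 2·(0) − (-1) = 1
So the dimensions are [M⁻³ L⁻³ T³ Θ].

M: -3, L: -3, T: 3, Θ: 1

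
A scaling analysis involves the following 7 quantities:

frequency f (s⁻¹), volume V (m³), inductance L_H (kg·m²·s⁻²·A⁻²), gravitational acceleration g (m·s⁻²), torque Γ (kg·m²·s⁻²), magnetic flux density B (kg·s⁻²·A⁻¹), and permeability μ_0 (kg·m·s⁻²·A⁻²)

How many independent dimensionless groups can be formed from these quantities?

There are 7 variables and 4 base dimensions (M, L, T, I).
The dimension matrix has rank 4.
Independent dimensionless groups: 7 − 4 = 3.

3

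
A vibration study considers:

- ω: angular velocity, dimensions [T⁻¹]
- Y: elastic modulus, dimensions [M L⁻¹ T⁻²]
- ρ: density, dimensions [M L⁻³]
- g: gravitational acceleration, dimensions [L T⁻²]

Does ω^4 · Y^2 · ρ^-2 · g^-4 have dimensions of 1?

yes

Sum the exponent of each base dimension across the product:
  M: 4·[ω]_M + 2·[Y]_M − 2·[ρ]_M − 4·[g]_M = 4·(0) + 2·(1) − 2·(1) − 4·(0) = 0
  L: 4·[ω]_L + 2·[Y]_L − 2·[ρ]_L − 4·[g]_L = 4·(0) + 2·(-1) − 2·(-3) − 4·(1) = 0
  T: 4·[ω]_T + 2·[Y]_T − 2·[ρ]_T − 4·[g]_T = 4·(-1) + 2·(-2) − 2·(0) − 4·(-2) = 0
All base exponents vanish — dimensionless.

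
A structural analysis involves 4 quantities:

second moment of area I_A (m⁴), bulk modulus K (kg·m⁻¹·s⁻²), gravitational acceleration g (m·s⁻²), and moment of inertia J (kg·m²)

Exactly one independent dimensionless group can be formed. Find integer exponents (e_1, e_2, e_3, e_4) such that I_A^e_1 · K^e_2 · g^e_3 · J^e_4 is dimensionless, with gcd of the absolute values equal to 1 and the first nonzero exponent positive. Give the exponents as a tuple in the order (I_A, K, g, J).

M: e_1·(0) + e_2·(1) + e_3·(0) + e_4·(1) = 0
L: e_1·(4) + e_2·(-1) + e_3·(1) + e_4·(2) = 0
T: e_1·(0) + e_2·(-2) + e_3·(-2) + e_4·(0) = 0
Solving this homogeneous linear system for the smallest-integer solution (first nonzero entry positive) gives (1, 1, -1, -1).

(1, 1, -1, -1)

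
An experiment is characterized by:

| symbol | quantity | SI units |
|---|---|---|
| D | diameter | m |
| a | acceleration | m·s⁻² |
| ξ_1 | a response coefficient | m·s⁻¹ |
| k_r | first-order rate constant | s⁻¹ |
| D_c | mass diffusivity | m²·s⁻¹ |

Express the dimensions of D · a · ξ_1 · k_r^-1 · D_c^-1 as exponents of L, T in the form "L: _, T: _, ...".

Collect each base-dimension exponent across the product:
  L: (1) + (1) + (1) − (0) − (2) = 1
  T: (0) + (-2) + (-1) − (-1) − (-1) = -1
So the dimensions are [L T⁻¹].

L: 1, T: -1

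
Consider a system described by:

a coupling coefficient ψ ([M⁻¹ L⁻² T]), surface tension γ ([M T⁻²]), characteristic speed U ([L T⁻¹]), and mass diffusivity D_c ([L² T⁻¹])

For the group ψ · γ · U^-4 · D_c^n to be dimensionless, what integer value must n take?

3

Balance the L exponent: (2)·n from D_c, plus (-2) + (0) − 4·(1) = -6 from the rest, must sum to zero.
2n − 6 = 0, so n = 3.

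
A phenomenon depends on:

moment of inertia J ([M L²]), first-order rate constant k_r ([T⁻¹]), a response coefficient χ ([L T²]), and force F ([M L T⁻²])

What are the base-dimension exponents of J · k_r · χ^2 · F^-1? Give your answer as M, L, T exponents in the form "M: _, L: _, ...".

M: 0, L: 3, T: 5

Collect each base-dimension exponent across the product:
  M: (1) + (0) + 2·(0) − (1) = 0
  L: (2) + (0) + 2·(1) − (1) = 3
  T: (0) + (-1) + 2·(2) − (-2) = 5
So the dimensions are [L³ T⁵].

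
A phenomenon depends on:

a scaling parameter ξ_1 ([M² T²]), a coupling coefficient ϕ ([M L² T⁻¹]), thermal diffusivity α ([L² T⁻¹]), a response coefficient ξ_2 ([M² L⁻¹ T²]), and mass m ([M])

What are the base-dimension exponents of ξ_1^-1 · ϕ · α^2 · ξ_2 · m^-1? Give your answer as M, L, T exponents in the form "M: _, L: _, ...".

M: 0, L: 5, T: -3

Collect each base-dimension exponent across the product:
  M: −(2) + (1) + 2·(0) + (2) − (1) = 0
  L: −(0) + (2) + 2·(2) + (-1) − (0) = 5
  T: −(2) + (-1) + 2·(-1) + (2) − (0) = -3
So the dimensions are [L⁵ T⁻³].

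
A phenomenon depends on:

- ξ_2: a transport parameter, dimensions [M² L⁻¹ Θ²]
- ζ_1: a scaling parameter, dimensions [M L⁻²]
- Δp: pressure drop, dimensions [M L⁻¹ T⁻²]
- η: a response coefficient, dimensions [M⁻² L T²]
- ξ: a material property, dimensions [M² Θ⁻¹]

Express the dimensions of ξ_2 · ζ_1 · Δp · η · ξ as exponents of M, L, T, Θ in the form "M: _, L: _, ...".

Collect each base-dimension exponent across the product:
  M: (2) + (1) + (1) + (-2) + (2) = 4
  L: (-1) + (-2) + (-1) + (1) + (0) = -3
  T: (0) + (0) + (-2) + (2) + (0) = 0
  Θ: (2) + (0) + (0) + (0) + (-1) = 1
So the dimensions are [M⁴ L⁻³ Θ].

M: 4, L: -3, T: 0, Θ: 1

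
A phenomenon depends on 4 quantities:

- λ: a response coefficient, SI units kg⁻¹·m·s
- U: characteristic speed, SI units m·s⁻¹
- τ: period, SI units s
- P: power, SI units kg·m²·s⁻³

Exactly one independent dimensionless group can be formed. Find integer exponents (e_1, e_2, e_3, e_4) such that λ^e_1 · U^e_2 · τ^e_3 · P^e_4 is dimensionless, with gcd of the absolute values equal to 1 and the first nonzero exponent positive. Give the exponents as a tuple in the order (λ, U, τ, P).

M: e_1·(-1) + e_2·(0) + e_3·(0) + e_4·(1) = 0
L: e_1·(1) + e_2·(1) + e_3·(0) + e_4·(2) = 0
T: e_1·(1) + e_2·(-1) + e_3·(1) + e_4·(-3) = 0
Solving this homogeneous linear system for the smallest-integer solution (first nonzero entry positive) gives (1, -3, -1, 1).

(1, -3, -1, 1)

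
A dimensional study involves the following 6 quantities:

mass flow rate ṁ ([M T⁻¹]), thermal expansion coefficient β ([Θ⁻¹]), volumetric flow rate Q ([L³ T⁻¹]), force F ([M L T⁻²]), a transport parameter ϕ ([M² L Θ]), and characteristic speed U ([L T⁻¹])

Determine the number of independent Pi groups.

There are 6 variables and 4 base dimensions (M, L, T, Θ).
The dimension matrix has rank 4.
Independent dimensionless groups: 6 − 4 = 2.

2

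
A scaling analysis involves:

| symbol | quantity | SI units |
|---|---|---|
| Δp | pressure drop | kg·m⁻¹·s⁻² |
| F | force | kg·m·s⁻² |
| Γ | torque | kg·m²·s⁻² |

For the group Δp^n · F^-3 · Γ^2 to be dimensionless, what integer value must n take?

1

Balance the M exponent: (1)·n from Δp, plus −3·(1) + 2·(1) = -1 from the rest, must sum to zero.
n − 1 = 0, so n = 1.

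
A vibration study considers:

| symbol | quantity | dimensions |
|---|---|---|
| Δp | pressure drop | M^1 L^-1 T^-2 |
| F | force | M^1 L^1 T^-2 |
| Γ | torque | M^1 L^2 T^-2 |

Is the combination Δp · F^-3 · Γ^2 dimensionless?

yes

Sum the exponent of each base dimension across the product:
  M: [Δp]_M − 3·[F]_M + 2·[Γ]_M = (1) − 3·(1) + 2·(1) = 0
  L: [Δp]_L − 3·[F]_L + 2·[Γ]_L = (-1) − 3·(1) + 2·(2) = 0
  T: [Δp]_T − 3·[F]_T + 2·[Γ]_T = (-2) − 3·(-2) + 2·(-2) = 0
All base exponents vanish — dimensionless.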